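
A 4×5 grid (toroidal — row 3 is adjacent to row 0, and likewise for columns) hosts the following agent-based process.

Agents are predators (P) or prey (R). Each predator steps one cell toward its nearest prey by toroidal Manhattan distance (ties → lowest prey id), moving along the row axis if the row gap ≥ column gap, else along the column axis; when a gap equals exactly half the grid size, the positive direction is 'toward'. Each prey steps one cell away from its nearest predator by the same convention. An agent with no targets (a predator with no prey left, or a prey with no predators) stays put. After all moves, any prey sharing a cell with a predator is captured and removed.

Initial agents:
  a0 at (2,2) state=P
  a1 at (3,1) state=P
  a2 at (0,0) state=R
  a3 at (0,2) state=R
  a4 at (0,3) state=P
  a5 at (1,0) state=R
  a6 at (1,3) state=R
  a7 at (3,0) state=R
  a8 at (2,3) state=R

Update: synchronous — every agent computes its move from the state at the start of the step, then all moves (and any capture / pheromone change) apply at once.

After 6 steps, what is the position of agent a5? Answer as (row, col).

(0, 4)

t=1: a0@(2,3):P a1@(3,0):P a2@(1,0):R a3@(0,1):R a4@(0,2):P a5@(1,4):R a7@(3,4):R a8@(2,4):R
t=2: a0@(2,4):P a1@(3,4):P a2@(0,0):R a3@(0,0):R a4@(0,1):P a5@(0,4):R a7@(3,3):R a8@(2,0):R
t=3: a0@(2,0):P a1@(0,4):P a4@(0,0):P a5@(1,4):R a7@(3,2):R a8@(2,1):R
t=4: a0@(2,1):P a1@(1,4):P a4@(1,0):P a5@(2,4):R a7@(3,3):R a8@(2,2):R
t=5: a0@(2,2):P a1@(2,4):P a4@(2,0):P a5@(3,4):R a7@(3,4):R a8@(2,3):R
t=6: a0@(2,3):P a1@(3,4):P a4@(3,0):P a5@(0,4):R a7@(0,4):R a8@(2,4):R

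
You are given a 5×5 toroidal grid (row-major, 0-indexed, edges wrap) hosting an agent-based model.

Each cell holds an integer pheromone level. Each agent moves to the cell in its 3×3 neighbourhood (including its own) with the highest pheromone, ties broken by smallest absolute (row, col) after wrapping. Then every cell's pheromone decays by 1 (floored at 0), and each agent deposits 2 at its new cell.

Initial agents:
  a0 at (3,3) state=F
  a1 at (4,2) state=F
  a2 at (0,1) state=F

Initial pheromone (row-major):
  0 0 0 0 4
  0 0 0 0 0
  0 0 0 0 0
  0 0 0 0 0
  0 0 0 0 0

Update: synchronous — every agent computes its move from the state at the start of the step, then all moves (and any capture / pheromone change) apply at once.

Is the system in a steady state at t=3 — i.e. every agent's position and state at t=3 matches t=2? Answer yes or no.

t=1: a0@(2,2) a1@(0,1) a2@(0,0) | pheromone: 2 2 0 0 3 / 0 0 0 0 0 / 0 0 2 0 0 / 0 0 0 0 0 / 0 0 0 0 0
t=2: a0@(2,2) a1@(0,0) a2@(0,4) | pheromone: 3 1 0 0 4 / 0 0 0 0 0 / 0 0 3 0 0 / 0 0 0 0 0 / 0 0 0 0 0
t=3: a0@(2,2) a1@(0,4) a2@(0,4) | pheromone: 2 0 0 0 7 / 0 0 0 0 0 / 0 0 4 0 0 / 0 0 0 0 0 / 0 0 0 0 0

no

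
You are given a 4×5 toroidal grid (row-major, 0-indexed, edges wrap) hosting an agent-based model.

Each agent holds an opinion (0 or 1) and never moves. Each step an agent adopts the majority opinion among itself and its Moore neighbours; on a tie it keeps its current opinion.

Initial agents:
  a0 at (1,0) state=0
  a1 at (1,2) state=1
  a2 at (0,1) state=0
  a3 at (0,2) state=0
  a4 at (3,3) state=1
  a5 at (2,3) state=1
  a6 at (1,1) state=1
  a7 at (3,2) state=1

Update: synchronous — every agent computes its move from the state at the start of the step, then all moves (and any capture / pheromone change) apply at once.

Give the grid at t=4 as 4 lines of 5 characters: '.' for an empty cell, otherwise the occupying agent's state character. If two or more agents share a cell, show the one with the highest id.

.01..
001..
...1.
..11.

t=1: a0@(1,0):0 a1@(1,2):1 a2@(0,1):0 a3@(0,2):1 a4@(3,3):1 a5@(2,3):1 a6@(1,1):0 a7@(3,2):1
t=2: (unchanged — steady state)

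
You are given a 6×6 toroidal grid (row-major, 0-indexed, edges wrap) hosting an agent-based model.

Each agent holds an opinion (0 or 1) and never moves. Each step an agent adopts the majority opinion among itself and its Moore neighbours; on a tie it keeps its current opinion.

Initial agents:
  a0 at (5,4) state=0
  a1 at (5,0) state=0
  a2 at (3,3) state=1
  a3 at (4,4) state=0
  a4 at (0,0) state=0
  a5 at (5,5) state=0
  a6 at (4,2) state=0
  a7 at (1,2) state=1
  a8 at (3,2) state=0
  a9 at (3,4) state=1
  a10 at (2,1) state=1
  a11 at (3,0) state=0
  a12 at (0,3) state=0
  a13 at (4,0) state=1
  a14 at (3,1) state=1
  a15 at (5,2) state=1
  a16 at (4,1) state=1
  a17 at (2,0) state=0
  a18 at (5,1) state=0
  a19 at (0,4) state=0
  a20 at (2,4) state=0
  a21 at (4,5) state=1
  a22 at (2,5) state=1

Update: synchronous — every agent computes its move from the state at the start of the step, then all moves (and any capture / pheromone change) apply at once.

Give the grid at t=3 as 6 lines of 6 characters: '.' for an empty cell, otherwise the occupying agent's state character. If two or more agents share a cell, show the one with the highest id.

t=1: a0@(5,4):0 a1@(5,0):0 a2@(3,3):0 a3@(4,4):0 a4@(0,0):0 a5@(5,5):0 a6@(4,2):1 a7@(1,2):1 a8@(3,2):1 a9@(3,4):1 a10@(2,1):1 a11@(3,0):1 a12@(0,3):0 a13@(4,0):1 a14@(3,1):1 a15@(5,2):0 a16@(4,1):0 a17@(2,0):1 a18@(5,1):0 a19@(0,4):0 a20@(2,4):1 a21@(4,5):0 a22@(2,5):0
t=2: a0@(5,4):0 a1@(5,0):0 a2@(3,3):1 a3@(4,4):0 a4@(0,0):0 a5@(5,5):0 a6@(4,2):0 a7@(1,2):1 a8@(3,2):1 a9@(3,4):0 a10@(2,1):1 a11@(3,0):1 a12@(0,3):0 a13@(4,0):0 a14@(3,1):1 a15@(5,2):0 a16@(4,1):1 a17@(2,0):1 a18@(5,1):0 a19@(0,4):0 a20@(2,4):1 a21@(4,5):0 a22@(2,5):1
t=3: a0@(5,4):0 a1@(5,0):0 a2@(3,3):1 a3@(4,4):0 a4@(0,0):0 a5@(5,5):0 a6@(4,2):1 a7@(1,2):1 a8@(3,2):1 a9@(3,4):0 a10@(2,1):1 a11@(3,0):1 a12@(0,3):0 a13@(4,0):0 a14@(3,1):1 a15@(5,2):0 a16@(4,1):0 a17@(2,0):1 a18@(5,1):0 a19@(0,4):0 a20@(2,4):1 a21@(4,5):0 a22@(2,5):1

0..00.
..1...
11..11
11110.
001.00
000.00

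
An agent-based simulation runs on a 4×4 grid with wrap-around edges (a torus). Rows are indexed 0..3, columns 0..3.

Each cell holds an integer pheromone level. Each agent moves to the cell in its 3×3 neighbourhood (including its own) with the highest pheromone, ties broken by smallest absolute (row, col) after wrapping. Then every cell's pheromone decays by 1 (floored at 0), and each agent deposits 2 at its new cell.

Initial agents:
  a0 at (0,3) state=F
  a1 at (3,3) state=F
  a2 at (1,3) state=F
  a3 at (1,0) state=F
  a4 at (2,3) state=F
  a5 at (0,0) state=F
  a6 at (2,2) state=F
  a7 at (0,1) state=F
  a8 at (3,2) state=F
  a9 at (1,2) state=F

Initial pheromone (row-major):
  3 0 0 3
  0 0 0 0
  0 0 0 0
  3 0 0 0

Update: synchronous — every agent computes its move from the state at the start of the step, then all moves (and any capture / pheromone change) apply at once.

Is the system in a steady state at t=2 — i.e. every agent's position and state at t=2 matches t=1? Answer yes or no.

t=1: a0@(0,0) a1@(0,0) a2@(0,0) a3@(0,0) a4@(3,0) a5@(0,0) a6@(1,1) a7@(0,0) a8@(0,3) a9@(0,3) | pheromone: 14 0 0 6 / 0 2 0 0 / 0 0 0 0 / 4 0 0 0
t=2: a0@(0,0) a1@(0,0) a2@(0,0) a3@(0,0) a4@(0,0) a5@(0,0) a6@(0,0) a7@(0,0) a8@(0,0) a9@(0,0) | pheromone: 33 0 0 5 / 0 1 0 0 / 0 0 0 0 / 3 0 0 0

no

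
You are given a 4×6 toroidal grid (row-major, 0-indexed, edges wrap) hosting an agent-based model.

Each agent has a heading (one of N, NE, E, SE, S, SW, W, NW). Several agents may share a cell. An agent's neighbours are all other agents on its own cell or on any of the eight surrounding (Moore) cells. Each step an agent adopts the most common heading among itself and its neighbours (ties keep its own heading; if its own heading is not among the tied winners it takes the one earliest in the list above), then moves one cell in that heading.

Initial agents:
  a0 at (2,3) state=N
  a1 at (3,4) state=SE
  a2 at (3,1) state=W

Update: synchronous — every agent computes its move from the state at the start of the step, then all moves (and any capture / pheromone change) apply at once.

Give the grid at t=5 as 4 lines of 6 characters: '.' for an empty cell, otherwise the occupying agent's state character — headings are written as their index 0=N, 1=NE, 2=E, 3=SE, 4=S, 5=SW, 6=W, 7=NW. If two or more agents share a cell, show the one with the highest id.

t=1: a0@(1,3):N a1@(0,5):SE a2@(3,0):W
t=2: a0@(0,3):N a1@(1,0):SE a2@(3,5):W
t=3: a0@(3,3):N a1@(2,1):SE a2@(3,4):W
t=4: a0@(2,3):N a1@(3,2):SE a2@(3,3):W
t=5: a0@(1,3):N a1@(0,3):SE a2@(3,2):W

...3..
...0..
......
..6...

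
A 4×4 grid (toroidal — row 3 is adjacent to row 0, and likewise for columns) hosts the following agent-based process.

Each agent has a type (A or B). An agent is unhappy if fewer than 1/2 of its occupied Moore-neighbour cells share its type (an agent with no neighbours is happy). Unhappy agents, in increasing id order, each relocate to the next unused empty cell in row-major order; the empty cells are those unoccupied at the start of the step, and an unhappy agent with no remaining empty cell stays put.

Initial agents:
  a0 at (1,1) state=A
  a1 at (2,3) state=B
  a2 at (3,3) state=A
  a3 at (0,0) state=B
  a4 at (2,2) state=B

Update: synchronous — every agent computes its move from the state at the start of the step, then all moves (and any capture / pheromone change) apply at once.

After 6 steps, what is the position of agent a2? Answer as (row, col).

(0, 2)

t=1: a0@(0,1):A a1@(2,3):B a2@(0,2):A a3@(0,3):B a4@(1,0):B
t=2: (unchanged — steady state)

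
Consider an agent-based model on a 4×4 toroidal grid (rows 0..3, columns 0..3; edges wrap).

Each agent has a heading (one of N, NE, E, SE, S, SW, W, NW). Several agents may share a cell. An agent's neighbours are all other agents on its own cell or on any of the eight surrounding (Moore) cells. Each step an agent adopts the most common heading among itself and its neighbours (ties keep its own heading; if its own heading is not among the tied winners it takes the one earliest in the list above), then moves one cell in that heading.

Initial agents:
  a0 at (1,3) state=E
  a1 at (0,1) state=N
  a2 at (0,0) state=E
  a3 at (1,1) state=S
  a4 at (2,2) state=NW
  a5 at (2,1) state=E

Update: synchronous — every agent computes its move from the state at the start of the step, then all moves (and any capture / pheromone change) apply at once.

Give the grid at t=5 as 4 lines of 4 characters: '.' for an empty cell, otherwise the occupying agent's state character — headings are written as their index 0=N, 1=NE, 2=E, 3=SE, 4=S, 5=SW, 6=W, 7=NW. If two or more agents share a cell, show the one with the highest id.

t=1: a0@(1,0):E a1@(3,1):N a2@(0,1):E a3@(1,2):E a4@(2,3):E a5@(2,2):E
t=2: a0@(1,1):E a1@(3,2):E a2@(0,2):E a3@(1,3):E a4@(2,0):E a5@(2,3):E
t=3: a0@(1,2):E a1@(3,3):E a2@(0,3):E a3@(1,0):E a4@(2,1):E a5@(2,0):E
t=4: a0@(1,3):E a1@(3,0):E a2@(0,0):E a3@(1,1):E a4@(2,2):E a5@(2,1):E
t=5: a0@(1,0):E a1@(3,1):E a2@(0,1):E a3@(1,2):E a4@(2,3):E a5@(2,2):E

.2..
2.2.
..22
.2..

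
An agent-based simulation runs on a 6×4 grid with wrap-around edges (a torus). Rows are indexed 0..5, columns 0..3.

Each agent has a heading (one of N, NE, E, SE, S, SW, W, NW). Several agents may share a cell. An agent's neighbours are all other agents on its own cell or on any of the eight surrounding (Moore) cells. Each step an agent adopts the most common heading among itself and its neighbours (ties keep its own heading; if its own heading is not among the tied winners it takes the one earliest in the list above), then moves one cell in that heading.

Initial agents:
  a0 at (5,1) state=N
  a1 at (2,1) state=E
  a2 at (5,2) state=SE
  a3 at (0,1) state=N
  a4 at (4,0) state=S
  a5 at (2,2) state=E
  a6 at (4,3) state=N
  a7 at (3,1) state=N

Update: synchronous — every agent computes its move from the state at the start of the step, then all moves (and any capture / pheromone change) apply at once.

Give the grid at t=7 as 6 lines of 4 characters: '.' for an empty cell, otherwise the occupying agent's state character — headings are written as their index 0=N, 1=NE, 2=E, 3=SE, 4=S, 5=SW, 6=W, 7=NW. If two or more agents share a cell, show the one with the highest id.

....
....
...0
0..0
000.
.0..

t=1: a0@(4,1):N a1@(2,2):E a2@(4,2):N a3@(5,1):N a4@(3,0):N a5@(2,3):E a6@(3,3):N a7@(3,2):E
t=2: a0@(3,1):N a1@(2,3):E a2@(3,2):N a3@(4,1):N a4@(2,0):N a5@(2,0):E a6@(2,3):N a7@(3,3):E
t=3: a0@(2,1):N a1@(2,0):E a2@(2,2):N a3@(3,1):N a4@(1,0):N a5@(2,1):E a6@(1,3):N a7@(3,0):E
t=4: a0@(1,1):N a1@(1,0):N a2@(1,2):N a3@(2,1):N a4@(0,0):N a5@(1,1):N a6@(0,3):N a7@(3,1):E
t=5: a0@(0,1):N a1@(0,0):N a2@(0,2):N a3@(1,1):N a4@(5,0):N a5@(0,1):N a6@(5,3):N a7@(3,2):E
t=6: a0@(5,1):N a1@(5,0):N a2@(5,2):N a3@(0,1):N a4@(4,0):N a5@(5,1):N a6@(4,3):N a7@(3,3):E
t=7: a0@(4,1):N a1@(4,0):N a2@(4,2):N a3@(5,1):N a4@(3,0):N a5@(4,1):N a6@(3,3):N a7@(2,3):N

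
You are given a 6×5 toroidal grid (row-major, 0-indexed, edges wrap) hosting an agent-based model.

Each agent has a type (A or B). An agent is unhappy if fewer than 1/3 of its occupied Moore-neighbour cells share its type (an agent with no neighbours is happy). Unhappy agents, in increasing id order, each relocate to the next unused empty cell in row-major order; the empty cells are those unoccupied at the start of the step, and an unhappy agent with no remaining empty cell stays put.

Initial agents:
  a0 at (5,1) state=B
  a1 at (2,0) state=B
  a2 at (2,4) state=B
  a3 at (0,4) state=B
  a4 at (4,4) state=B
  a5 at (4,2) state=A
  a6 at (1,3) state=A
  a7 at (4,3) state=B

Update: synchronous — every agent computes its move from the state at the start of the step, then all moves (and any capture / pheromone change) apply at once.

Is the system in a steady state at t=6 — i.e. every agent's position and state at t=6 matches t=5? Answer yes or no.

yes

t=1: a0@(0,0):B a1@(2,0):B a2@(2,4):B a3@(0,1):B a4@(4,4):B a5@(0,2):A a6@(0,3):A a7@(4,3):B
t=2: (unchanged — steady state)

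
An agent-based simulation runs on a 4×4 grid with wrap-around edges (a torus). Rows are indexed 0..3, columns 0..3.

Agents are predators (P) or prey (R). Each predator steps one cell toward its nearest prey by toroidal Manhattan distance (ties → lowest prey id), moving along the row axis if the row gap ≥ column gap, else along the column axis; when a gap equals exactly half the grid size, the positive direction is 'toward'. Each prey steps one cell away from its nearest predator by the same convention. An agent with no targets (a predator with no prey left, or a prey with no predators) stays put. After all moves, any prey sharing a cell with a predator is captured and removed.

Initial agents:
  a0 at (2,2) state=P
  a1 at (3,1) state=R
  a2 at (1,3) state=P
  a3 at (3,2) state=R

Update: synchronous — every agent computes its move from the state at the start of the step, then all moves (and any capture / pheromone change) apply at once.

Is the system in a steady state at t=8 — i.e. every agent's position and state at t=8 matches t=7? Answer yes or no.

t=1: a0@(3,2):P a1@(0,1):R a2@(2,3):P a3@(0,2):R
t=2: a0@(0,2):P a1@(1,1):R a2@(3,3):P a3@(1,2):R
t=3: a0@(1,2):P a1@(2,1):R a2@(0,3):P a3@(2,2):R
t=4: a0@(2,2):P a1@(3,1):R a2@(1,3):P a3@(3,2):R
t=5: a0@(3,2):P a1@(0,1):R a2@(2,3):P a3@(0,2):R
t=6: a0@(0,2):P a1@(1,1):R a2@(3,3):P a3@(1,2):R
t=7: a0@(1,2):P a1@(2,1):R a2@(0,3):P a3@(2,2):R
t=8: a0@(2,2):P a1@(3,1):R a2@(1,3):P a3@(3,2):R

no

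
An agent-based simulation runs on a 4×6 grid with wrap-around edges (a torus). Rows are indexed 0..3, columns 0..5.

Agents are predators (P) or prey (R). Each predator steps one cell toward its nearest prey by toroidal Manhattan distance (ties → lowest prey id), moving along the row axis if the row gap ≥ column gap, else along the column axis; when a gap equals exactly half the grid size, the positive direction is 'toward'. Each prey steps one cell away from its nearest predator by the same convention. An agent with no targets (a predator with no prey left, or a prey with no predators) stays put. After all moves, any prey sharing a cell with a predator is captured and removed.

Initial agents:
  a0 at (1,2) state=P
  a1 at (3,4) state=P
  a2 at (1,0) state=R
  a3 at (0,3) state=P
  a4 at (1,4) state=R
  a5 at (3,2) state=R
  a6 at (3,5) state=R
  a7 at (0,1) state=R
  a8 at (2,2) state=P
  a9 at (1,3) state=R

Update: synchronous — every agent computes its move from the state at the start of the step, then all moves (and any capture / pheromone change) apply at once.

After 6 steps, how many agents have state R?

t=1: a0@(1,3):P a1@(3,5):P a2@(1,5):R a3@(1,3):P a4@(1,5):R a5@(0,2):R a6@(3,0):R a7@(3,1):R a8@(3,2):P a9@(1,4):R
t=2: a0@(1,4):P a1@(3,0):P a2@(1,0):R a3@(1,4):P a4@(1,0):R a5@(1,2):R a6@(3,1):R a8@(0,2):P a9@(1,5):R
t=3: a0@(1,5):P a1@(3,1):P a2@(1,1):R a3@(1,5):P a4@(1,1):R a5@(2,2):R a6@(3,2):R a8@(1,2):P a9@(1,0):R
t=4: a0@(1,0):P a1@(3,2):P a3@(1,0):P a6@(3,3):R a8@(1,1):P
t=5: a0@(1,1):P a1@(3,3):P a3@(1,1):P a6@(3,4):R a8@(2,1):P
t=6: a0@(1,2):P a1@(3,4):P a3@(1,2):P a6@(3,5):R a8@(2,2):P

1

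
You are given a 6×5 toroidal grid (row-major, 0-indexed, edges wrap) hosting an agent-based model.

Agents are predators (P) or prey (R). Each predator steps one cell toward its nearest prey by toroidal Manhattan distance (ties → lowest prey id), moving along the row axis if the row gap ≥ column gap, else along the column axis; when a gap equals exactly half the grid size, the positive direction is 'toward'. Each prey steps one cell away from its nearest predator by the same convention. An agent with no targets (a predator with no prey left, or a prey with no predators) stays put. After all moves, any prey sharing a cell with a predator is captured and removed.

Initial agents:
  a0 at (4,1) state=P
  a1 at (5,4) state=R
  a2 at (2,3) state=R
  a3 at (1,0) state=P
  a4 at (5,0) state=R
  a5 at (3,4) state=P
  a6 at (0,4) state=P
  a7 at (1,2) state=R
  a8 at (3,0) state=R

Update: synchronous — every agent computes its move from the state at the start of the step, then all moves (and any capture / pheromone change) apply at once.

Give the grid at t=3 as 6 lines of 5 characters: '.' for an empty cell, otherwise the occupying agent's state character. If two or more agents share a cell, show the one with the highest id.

..R..
.....
....R
.PPRP
P....
.....

t=1: a0@(5,1):P a1@(4,4):R a2@(1,3):R a3@(0,0):P a5@(3,0):P a6@(5,4):P a7@(1,3):R a8@(3,1):R
t=2: a0@(4,1):P a1@(3,4):R a2@(1,2):R a3@(5,0):P a5@(3,1):P a6@(4,4):P a7@(1,2):R a8@(3,2):R
t=3: a0@(3,1):P a1@(2,4):R a2@(0,2):R a3@(4,0):P a5@(3,2):P a6@(3,4):P a7@(0,2):R a8@(3,3):R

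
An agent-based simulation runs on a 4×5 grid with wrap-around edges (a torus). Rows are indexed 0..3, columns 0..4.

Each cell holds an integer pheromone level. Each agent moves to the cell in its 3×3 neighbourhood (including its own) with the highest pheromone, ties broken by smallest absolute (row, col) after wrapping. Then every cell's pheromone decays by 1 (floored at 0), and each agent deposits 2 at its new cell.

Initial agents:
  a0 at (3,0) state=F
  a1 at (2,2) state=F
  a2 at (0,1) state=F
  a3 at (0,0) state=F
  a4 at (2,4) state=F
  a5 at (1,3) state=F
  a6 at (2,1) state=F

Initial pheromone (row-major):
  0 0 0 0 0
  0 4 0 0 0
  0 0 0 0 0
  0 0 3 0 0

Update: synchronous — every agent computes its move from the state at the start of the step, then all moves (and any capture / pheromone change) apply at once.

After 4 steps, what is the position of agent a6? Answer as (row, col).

(1, 1)

t=1: a0@(0,0) a1@(1,1) a2@(1,1) a3@(1,1) a4@(1,0) a5@(0,2) a6@(1,1) | pheromone: 2 0 2 0 0 / 2 11 0 0 0 / 0 0 0 0 0 / 0 0 2 0 0
t=2: a0@(1,1) a1@(1,1) a2@(1,1) a3@(1,1) a4@(1,1) a5@(1,1) a6@(1,1) | pheromone: 1 0 1 0 0 / 1 24 0 0 0 / 0 0 0 0 0 / 0 0 1 0 0
t=3: a0@(1,1) a1@(1,1) a2@(1,1) a3@(1,1) a4@(1,1) a5@(1,1) a6@(1,1) | pheromone: 0 0 0 0 0 / 0 37 0 0 0 / 0 0 0 0 0 / 0 0 0 0 0
t=4: a0@(1,1) a1@(1,1) a2@(1,1) a3@(1,1) a4@(1,1) a5@(1,1) a6@(1,1) | pheromone: 0 0 0 0 0 / 0 50 0 0 0 / 0 0 0 0 0 / 0 0 0 0 0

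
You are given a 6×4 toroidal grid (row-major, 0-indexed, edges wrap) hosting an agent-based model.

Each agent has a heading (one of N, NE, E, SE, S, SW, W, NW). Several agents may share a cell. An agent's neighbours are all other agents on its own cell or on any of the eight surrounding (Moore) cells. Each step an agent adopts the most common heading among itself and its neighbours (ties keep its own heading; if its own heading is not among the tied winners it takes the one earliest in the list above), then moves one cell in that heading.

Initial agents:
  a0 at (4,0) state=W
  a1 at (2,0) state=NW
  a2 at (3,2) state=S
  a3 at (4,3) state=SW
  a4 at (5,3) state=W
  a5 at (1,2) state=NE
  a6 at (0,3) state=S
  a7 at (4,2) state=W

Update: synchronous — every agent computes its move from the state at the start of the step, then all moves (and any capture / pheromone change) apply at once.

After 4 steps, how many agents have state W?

8

t=1: a0@(4,3):W a1@(1,3):NW a2@(4,2):S a3@(4,2):W a4@(5,2):W a5@(0,3):NE a6@(1,3):S a7@(4,1):W
t=2: a0@(4,2):W a1@(0,2):NW a2@(4,1):W a3@(4,1):W a4@(5,1):W a5@(5,0):NE a6@(2,3):S a7@(4,0):W
t=3: a0@(4,1):W a1@(5,1):NW a2@(4,0):W a3@(4,0):W a4@(5,0):W a5@(5,3):W a6@(3,3):S a7@(4,3):W
t=4: a0@(4,0):W a1@(5,0):W a2@(4,3):W a3@(4,3):W a4@(5,3):W a5@(5,2):W a6@(3,2):W a7@(4,2):W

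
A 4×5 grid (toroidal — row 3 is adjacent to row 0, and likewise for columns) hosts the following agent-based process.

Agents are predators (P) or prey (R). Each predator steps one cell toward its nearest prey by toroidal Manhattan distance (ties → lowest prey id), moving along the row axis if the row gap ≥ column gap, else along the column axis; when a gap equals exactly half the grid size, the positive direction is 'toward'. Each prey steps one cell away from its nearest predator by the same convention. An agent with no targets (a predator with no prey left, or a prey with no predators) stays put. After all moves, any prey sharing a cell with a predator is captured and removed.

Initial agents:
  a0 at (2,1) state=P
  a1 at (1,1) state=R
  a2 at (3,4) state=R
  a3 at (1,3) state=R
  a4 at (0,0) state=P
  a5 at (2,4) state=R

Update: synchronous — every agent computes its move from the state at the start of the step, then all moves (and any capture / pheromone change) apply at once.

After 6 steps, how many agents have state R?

t=1: a0@(1,1):P a1@(0,1):R a2@(2,4):R a3@(1,4):R a4@(1,0):P a5@(2,3):R
t=2: a0@(0,1):P a1@(3,1):R a2@(3,4):R a3@(1,3):R a4@(1,4):P a5@(2,4):R
t=3: a0@(3,1):P a1@(2,1):R a2@(2,4):R a3@(1,2):R a4@(1,3):P a5@(3,4):R
t=4: a0@(2,1):P a1@(1,1):R a2@(3,4):R a3@(1,1):R a4@(1,2):P a5@(3,3):R
t=5: a0@(1,1):P a1@(0,1):R a2@(3,3):R a3@(0,1):R a4@(1,1):P a5@(3,4):R
t=6: a0@(0,1):P a1@(3,1):R a2@(2,3):R a3@(3,1):R a4@(0,1):P a5@(2,4):R

4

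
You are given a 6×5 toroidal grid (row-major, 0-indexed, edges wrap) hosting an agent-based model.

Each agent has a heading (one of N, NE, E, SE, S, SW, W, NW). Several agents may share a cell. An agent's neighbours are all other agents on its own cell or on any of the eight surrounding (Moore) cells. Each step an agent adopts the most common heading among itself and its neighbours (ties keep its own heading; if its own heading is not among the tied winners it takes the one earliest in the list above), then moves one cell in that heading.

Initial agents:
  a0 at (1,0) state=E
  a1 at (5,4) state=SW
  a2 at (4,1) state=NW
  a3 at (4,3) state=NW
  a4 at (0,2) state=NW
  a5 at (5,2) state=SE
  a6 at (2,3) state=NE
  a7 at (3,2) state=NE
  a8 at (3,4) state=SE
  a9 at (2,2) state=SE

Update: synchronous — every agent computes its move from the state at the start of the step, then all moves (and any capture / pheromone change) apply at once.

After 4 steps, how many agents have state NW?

5

t=1: a0@(1,1):E a1@(0,3):SW a2@(3,0):NW a3@(5,4):SE a4@(5,1):NW a5@(4,1):NW a6@(1,4):NE a7@(2,3):NE a8@(4,0):SE a9@(1,3):NE
t=2: a0@(1,2):E a1@(5,4):NE a2@(2,4):NW a3@(0,0):SE a4@(4,0):NW a5@(3,0):NW a6@(0,0):NE a7@(1,4):NE a8@(3,4):NW a9@(0,4):NE
t=3: a0@(1,3):E a1@(4,0):NE a2@(1,3):NW a3@(5,1):NE a4@(3,4):NW a5@(2,4):NW a6@(5,1):NE a7@(0,0):NE a8@(2,3):NW a9@(5,0):NE
t=4: a0@(0,2):NW a1@(3,1):NE a2@(0,2):NW a3@(4,2):NE a4@(2,3):NW a5@(1,3):NW a6@(4,2):NE a7@(5,1):NE a8@(1,2):NW a9@(4,1):NE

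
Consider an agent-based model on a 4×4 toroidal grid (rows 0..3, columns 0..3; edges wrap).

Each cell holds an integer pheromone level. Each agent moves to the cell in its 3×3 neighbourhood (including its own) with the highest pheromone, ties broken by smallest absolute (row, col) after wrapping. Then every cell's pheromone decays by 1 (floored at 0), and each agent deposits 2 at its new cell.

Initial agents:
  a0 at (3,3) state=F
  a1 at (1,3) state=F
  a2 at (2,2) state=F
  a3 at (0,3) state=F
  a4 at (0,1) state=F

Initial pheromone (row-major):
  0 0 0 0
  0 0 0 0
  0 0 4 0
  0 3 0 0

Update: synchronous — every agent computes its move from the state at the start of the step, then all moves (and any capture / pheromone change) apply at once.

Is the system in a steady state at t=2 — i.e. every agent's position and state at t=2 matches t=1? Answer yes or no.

no

t=1: a0@(2,2) a1@(2,2) a2@(2,2) a3@(0,0) a4@(3,1) | pheromone: 2 0 0 0 / 0 0 0 0 / 0 0 9 0 / 0 4 0 0
t=2: a0@(2,2) a1@(2,2) a2@(2,2) a3@(3,1) a4@(2,2) | pheromone: 1 0 0 0 / 0 0 0 0 / 0 0 16 0 / 0 5 0 0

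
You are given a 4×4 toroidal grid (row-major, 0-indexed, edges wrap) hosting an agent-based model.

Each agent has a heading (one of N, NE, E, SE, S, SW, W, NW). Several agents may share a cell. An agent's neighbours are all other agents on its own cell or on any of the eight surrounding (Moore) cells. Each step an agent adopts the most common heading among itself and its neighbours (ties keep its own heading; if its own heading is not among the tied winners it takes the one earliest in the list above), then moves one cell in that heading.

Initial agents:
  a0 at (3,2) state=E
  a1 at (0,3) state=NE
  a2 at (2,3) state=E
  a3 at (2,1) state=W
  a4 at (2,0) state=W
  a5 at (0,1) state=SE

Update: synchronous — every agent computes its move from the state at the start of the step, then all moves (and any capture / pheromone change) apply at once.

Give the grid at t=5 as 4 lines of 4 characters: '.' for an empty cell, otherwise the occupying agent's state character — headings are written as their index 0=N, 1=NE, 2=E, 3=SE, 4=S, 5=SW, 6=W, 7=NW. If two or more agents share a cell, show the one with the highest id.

....
....
6..6
2..2

t=1: a0@(3,3):E a1@(3,0):NE a2@(2,0):E a3@(2,0):W a4@(2,3):W a5@(1,2):SE
t=2: a0@(3,0):E a1@(3,1):E a2@(2,1):E a3@(2,3):W a4@(2,2):W a5@(2,3):SE
t=3: a0@(3,1):E a1@(3,2):E a2@(2,2):E a3@(2,2):W a4@(2,1):W a5@(2,2):W
t=4: a0@(3,2):E a1@(3,3):E a2@(2,3):E a3@(2,1):W a4@(2,0):W a5@(2,1):W
t=5: a0@(3,3):E a1@(3,0):E a2@(2,0):E a3@(2,0):W a4@(2,3):W a5@(2,0):W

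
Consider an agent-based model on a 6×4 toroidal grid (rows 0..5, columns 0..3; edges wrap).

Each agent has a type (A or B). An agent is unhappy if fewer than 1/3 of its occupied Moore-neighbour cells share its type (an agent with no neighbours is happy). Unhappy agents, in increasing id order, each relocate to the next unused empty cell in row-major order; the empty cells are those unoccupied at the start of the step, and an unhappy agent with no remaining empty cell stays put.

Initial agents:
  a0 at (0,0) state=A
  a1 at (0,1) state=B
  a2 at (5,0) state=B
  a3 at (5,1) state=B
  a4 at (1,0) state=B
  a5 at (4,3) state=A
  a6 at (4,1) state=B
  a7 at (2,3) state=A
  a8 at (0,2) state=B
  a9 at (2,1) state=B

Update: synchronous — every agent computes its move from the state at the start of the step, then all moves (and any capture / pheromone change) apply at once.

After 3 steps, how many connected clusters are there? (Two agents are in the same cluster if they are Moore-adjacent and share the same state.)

3

t=1: a0@(0,3):A a1@(0,1):B a2@(5,0):B a3@(5,1):B a4@(1,0):B a5@(1,1):A a6@(4,1):B a7@(1,2):A a8@(0,2):B a9@(2,1):B
t=2: a0@(0,0):A a1@(0,1):B a2@(5,0):B a3@(5,1):B a4@(1,0):B a5@(1,3):A a6@(4,1):B a7@(1,2):A a8@(0,2):B a9@(2,1):B
t=3: a0@(0,3):A a1@(0,1):B a2@(5,0):B a3@(5,1):B a4@(1,0):B a5@(1,3):A a6@(4,1):B a7@(1,1):A a8@(0,2):B a9@(2,1):B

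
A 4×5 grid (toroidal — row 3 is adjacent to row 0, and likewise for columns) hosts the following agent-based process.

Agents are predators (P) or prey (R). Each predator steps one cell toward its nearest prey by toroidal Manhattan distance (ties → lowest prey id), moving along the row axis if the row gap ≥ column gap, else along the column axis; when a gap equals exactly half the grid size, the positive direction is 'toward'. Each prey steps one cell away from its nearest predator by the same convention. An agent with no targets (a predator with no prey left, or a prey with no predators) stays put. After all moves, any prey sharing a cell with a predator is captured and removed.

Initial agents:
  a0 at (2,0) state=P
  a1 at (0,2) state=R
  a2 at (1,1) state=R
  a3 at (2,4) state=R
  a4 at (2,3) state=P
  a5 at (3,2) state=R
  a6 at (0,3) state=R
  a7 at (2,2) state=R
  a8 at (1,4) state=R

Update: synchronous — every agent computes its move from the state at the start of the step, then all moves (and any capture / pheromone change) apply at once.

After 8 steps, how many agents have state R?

7

t=1: a0@(2,4):P a1@(3,2):R a2@(0,1):R a3@(2,3):R a4@(2,4):P a5@(0,2):R a6@(3,3):R a7@(2,1):R a8@(0,4):R
t=2: a0@(2,3):P a1@(3,1):R a2@(3,1):R a3@(2,2):R a4@(2,3):P a5@(3,2):R a6@(0,3):R a7@(2,2):R a8@(3,4):R
t=3: a0@(2,2):P a1@(3,0):R a2@(3,0):R a3@(2,1):R a4@(2,2):P a5@(0,2):R a6@(3,3):R a7@(2,1):R a8@(0,4):R
t=4: a0@(2,1):P a1@(3,4):R a2@(3,4):R a3@(2,0):R a4@(2,1):P a5@(3,2):R a6@(0,3):R a7@(2,0):R a8@(3,4):R
t=5: a0@(2,0):P a1@(3,3):R a2@(3,3):R a3@(2,4):R a4@(2,0):P a5@(0,2):R a6@(3,3):R a7@(2,4):R a8@(3,3):R
t=6: a0@(2,4):P a1@(3,2):R a2@(3,2):R a3@(2,3):R a4@(2,4):P a5@(3,2):R a6@(3,2):R a7@(2,3):R a8@(3,2):R
t=7: a0@(2,3):P a1@(3,1):R a2@(3,1):R a3@(2,2):R a4@(2,3):P a5@(3,1):R a6@(3,1):R a7@(2,2):R a8@(3,1):R
t=8: a0@(2,2):P a1@(3,0):R a2@(3,0):R a3@(2,1):R a4@(2,2):P a5@(3,0):R a6@(3,0):R a7@(2,1):R a8@(3,0):R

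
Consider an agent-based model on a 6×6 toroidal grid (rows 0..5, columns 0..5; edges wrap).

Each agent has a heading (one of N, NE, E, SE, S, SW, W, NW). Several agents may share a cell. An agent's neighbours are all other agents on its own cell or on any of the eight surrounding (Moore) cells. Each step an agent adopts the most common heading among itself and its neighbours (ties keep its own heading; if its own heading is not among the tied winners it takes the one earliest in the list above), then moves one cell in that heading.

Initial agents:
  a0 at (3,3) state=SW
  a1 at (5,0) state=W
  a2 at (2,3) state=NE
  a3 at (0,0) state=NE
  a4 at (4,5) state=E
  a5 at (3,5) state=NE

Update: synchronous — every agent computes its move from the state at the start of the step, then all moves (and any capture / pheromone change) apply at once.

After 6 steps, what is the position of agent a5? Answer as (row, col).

(3, 5)

t=1: a0@(4,2):SW a1@(5,5):W a2@(1,4):NE a3@(5,1):NE a4@(4,0):E a5@(2,0):NE
t=2: a0@(5,1):SW a1@(5,4):W a2@(0,5):NE a3@(4,2):NE a4@(4,1):E a5@(1,1):NE
t=3: a0@(0,0):SW a1@(5,3):W a2@(5,0):NE a3@(3,3):NE a4@(4,2):E a5@(0,2):NE
t=4: a0@(1,5):SW a1@(5,2):W a2@(4,1):NE a3@(2,4):NE a4@(4,3):E a5@(5,3):NE
t=5: a0@(2,4):SW a1@(4,3):NE a2@(3,2):NE a3@(1,5):NE a4@(4,4):E a5@(4,4):NE
t=6: a0@(3,3):SW a1@(3,4):NE a2@(2,3):NE a3@(0,0):NE a4@(3,5):NE a5@(3,5):NE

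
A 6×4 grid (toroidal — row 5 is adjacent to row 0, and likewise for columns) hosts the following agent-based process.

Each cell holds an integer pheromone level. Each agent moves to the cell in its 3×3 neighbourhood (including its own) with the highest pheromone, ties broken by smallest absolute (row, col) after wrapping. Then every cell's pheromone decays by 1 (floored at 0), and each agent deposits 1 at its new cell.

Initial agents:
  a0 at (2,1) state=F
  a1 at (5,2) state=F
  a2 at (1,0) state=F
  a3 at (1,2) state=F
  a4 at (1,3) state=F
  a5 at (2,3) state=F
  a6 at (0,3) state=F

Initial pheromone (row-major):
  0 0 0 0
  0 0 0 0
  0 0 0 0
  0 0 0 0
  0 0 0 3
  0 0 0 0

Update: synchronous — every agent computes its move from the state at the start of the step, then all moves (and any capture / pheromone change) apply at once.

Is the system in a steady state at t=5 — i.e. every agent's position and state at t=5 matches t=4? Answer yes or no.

t=1: a0@(1,0) a1@(4,3) a2@(0,0) a3@(0,1) a4@(0,0) a5@(1,0) a6@(0,0) | pheromone: 3 1 0 0 / 2 0 0 0 / 0 0 0 0 / 0 0 0 0 / 0 0 0 3 / 0 0 0 0
t=2: a0@(0,0) a1@(4,3) a2@(0,0) a3@(0,0) a4@(0,0) a5@(0,0) a6@(0,0) | pheromone: 8 0 0 0 / 1 0 0 0 / 0 0 0 0 / 0 0 0 0 / 0 0 0 3 / 0 0 0 0
t=3: a0@(0,0) a1@(4,3) a2@(0,0) a3@(0,0) a4@(0,0) a5@(0,0) a6@(0,0) | pheromone: 13 0 0 0 / 0 0 0 0 / 0 0 0 0 / 0 0 0 0 / 0 0 0 3 / 0 0 0 0
t=4: a0@(0,0) a1@(4,3) a2@(0,0) a3@(0,0) a4@(0,0) a5@(0,0) a6@(0,0) | pheromone: 18 0 0 0 / 0 0 0 0 / 0 0 0 0 / 0 0 0 0 / 0 0 0 3 / 0 0 0 0
t=5: a0@(0,0) a1@(4,3) a2@(0,0) a3@(0,0) a4@(0,0) a5@(0,0) a6@(0,0) | pheromone: 23 0 0 0 / 0 0 0 0 / 0 0 0 0 / 0 0 0 0 / 0 0 0 3 / 0 0 0 0

yes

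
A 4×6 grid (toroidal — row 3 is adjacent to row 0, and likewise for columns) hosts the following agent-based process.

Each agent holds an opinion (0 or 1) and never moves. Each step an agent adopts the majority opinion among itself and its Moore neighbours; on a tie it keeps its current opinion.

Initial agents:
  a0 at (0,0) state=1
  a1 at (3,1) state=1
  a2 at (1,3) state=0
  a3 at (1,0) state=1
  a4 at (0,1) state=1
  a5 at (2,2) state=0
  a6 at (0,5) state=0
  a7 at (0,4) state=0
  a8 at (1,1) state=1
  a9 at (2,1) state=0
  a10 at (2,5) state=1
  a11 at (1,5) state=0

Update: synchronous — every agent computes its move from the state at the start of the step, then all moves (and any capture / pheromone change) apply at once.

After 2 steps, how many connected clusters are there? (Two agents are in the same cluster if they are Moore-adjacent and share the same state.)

t=1: a0@(0,0):1 a1@(3,1):1 a2@(1,3):0 a3@(1,0):1 a4@(0,1):1 a5@(2,2):0 a6@(0,5):0 a7@(0,4):0 a8@(1,1):1 a9@(2,1):1 a10@(2,5):1 a11@(1,5):0
t=2: a0@(0,0):1 a1@(3,1):1 a2@(1,3):0 a3@(1,0):1 a4@(0,1):1 a5@(2,2):1 a6@(0,5):0 a7@(0,4):0 a8@(1,1):1 a9@(2,1):1 a10@(2,5):1 a11@(1,5):0

2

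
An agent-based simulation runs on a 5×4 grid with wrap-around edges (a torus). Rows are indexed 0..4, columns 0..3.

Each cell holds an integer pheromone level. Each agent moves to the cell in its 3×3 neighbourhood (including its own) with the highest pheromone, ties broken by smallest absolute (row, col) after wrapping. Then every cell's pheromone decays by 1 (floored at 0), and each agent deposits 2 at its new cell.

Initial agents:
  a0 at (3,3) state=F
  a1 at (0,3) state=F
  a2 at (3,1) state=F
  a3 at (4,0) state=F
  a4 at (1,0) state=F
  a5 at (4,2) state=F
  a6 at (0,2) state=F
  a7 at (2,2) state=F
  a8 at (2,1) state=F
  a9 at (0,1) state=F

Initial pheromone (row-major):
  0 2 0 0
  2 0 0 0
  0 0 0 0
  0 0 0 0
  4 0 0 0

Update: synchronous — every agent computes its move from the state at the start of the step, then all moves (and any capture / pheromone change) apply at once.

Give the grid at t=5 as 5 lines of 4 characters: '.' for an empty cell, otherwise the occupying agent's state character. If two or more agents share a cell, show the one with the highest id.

t=1: a0@(4,0) a1@(4,0) a2@(4,0) a3@(4,0) a4@(0,1) a5@(0,1) a6@(0,1) a7@(1,1) a8@(1,0) a9@(4,0) | pheromone: 0 7 0 0 / 3 2 0 0 / 0 0 0 0 / 0 0 0 0 / 13 0 0 0
t=2: a0@(4,0) a1@(4,0) a2@(4,0) a3@(4,0) a4@(4,0) a5@(4,0) a6@(4,0) a7@(0,1) a8@(0,1) a9@(4,0) | pheromone: 0 10 0 0 / 2 1 0 0 / 0 0 0 0 / 0 0 0 0 / 28 0 0 0
t=3: a0@(4,0) a1@(4,0) a2@(4,0) a3@(4,0) a4@(4,0) a5@(4,0) a6@(4,0) a7@(4,0) a8@(4,0) a9@(4,0) | pheromone: 0 9 0 0 / 1 0 0 0 / 0 0 0 0 / 0 0 0 0 / 47 0 0 0
t=4: a0@(4,0) a1@(4,0) a2@(4,0) a3@(4,0) a4@(4,0) a5@(4,0) a6@(4,0) a7@(4,0) a8@(4,0) a9@(4,0) | pheromone: 0 8 0 0 / 0 0 0 0 / 0 0 0 0 / 0 0 0 0 / 66 0 0 0
t=5: a0@(4,0) a1@(4,0) a2@(4,0) a3@(4,0) a4@(4,0) a5@(4,0) a6@(4,0) a7@(4,0) a8@(4,0) a9@(4,0) | pheromone: 0 7 0 0 / 0 0 0 0 / 0 0 0 0 / 0 0 0 0 / 85 0 0 0

....
....
....
....
F...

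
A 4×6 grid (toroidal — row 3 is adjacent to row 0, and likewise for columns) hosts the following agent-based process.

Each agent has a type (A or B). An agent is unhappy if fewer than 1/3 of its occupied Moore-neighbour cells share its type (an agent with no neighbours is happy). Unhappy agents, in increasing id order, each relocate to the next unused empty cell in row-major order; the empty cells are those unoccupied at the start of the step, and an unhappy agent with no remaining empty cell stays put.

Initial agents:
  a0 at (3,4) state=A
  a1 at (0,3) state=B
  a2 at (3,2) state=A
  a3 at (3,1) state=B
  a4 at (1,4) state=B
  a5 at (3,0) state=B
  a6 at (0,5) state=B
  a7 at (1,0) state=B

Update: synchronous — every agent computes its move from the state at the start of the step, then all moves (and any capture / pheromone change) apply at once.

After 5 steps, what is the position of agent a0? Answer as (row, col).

t=1: a0@(0,0):A a1@(0,3):B a2@(0,1):A a3@(3,1):B a4@(1,4):B a5@(3,0):B a6@(0,5):B a7@(1,0):B
t=2: a0@(0,2):A a1@(0,3):B a2@(0,4):A a3@(3,1):B a4@(1,4):B a5@(3,0):B a6@(0,5):B a7@(1,0):B
t=3: a0@(0,0):A a1@(0,3):B a2@(0,1):A a3@(3,1):B a4@(1,4):B a5@(3,0):B a6@(0,5):B a7@(1,0):B
t=4: a0@(0,2):A a1@(0,3):B a2@(0,4):A a3@(3,1):B a4@(1,4):B a5@(3,0):B a6@(0,5):B a7@(1,0):B
t=5: a0@(0,0):A a1@(0,3):B a2@(0,1):A a3@(3,1):B a4@(1,4):B a5@(3,0):B a6@(0,5):B a7@(1,0):B

(0, 0)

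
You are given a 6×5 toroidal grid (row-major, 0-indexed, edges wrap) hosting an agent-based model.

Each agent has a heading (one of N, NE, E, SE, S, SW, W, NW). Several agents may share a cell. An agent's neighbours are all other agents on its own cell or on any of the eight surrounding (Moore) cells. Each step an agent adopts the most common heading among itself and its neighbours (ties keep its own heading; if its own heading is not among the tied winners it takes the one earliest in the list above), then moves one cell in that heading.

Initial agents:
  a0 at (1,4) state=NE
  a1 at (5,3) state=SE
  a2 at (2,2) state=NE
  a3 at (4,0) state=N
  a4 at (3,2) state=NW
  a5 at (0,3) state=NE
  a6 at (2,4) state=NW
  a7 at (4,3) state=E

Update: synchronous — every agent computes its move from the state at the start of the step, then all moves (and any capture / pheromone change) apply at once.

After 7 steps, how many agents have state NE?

t=1: a0@(0,0):NE a1@(0,4):SE a2@(1,3):NE a3@(3,0):N a4@(2,1):NW a5@(5,4):NE a6@(1,3):NW a7@(4,4):E
t=2: a0@(5,1):NE a1@(5,0):NE a2@(0,4):NE a3@(2,0):N a4@(1,0):NW a5@(4,0):NE a6@(0,2):NW a7@(4,0):E
t=3: a0@(4,2):NE a1@(4,1):NE a2@(5,0):NE a3@(1,0):N a4@(0,4):NW a5@(3,1):NE a6@(5,1):NW a7@(3,1):NE
t=4: a0@(3,3):NE a1@(3,2):NE a2@(4,1):NE a3@(0,0):N a4@(5,3):NW a5@(2,2):NE a6@(4,2):NE a7@(2,2):NE
t=5: a0@(2,4):NE a1@(2,3):NE a2@(3,2):NE a3@(5,0):N a4@(4,2):NW a5@(1,3):NE a6@(3,3):NE a7@(1,3):NE
t=6: a0@(1,0):NE a1@(1,4):NE a2@(2,3):NE a3@(4,0):N a4@(3,3):NE a5@(0,4):NE a6@(2,4):NE a7@(0,4):NE
t=7: a0@(0,1):NE a1@(0,0):NE a2@(1,4):NE a3@(3,0):N a4@(2,4):NE a5@(5,0):NE a6@(1,0):NE a7@(5,0):NE

7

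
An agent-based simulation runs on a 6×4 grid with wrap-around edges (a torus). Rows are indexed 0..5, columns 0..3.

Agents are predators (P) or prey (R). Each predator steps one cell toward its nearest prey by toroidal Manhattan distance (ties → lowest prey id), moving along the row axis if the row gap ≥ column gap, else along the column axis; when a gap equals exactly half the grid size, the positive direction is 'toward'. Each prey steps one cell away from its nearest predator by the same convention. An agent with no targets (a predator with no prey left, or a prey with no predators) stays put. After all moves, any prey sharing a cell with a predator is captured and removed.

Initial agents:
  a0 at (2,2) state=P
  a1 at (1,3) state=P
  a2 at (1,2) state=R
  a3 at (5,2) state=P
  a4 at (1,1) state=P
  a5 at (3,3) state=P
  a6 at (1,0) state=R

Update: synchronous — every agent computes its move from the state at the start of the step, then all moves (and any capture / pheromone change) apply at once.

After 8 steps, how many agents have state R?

t=1: a0@(1,2):P a1@(1,2):P a3@(0,2):P a4@(1,2):P a5@(2,3):P a6@(1,1):R
t=2: a0@(1,1):P a1@(1,1):P a3@(1,2):P a4@(1,1):P a5@(2,0):P a6@(1,0):R
t=3: a0@(1,0):P a1@(1,0):P a3@(1,3):P a4@(1,0):P a5@(1,0):P
t=4: (unchanged — steady state)

0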